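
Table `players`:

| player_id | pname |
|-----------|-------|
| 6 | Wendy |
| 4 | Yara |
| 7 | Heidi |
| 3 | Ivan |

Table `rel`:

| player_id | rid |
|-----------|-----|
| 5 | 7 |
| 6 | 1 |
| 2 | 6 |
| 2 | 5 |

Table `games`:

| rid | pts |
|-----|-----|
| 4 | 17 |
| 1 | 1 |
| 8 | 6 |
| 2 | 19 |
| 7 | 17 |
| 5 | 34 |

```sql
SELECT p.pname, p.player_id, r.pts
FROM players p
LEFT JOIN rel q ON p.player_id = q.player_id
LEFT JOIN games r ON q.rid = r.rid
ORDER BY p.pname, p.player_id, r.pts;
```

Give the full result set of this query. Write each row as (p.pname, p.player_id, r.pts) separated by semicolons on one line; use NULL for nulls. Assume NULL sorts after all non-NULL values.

Joins associate left-to-right: players LEFT JOIN rel on player_id gives 4 intermediate row(s).
Then LEFT JOIN `games r` on rid: each of those 4 rows is kept; rows whose q.rid has no match in r get NULL for r's columns.

(Heidi, 7, NULL); (Ivan, 3, NULL); (Wendy, 6, 1); (Yara, 4, NULL)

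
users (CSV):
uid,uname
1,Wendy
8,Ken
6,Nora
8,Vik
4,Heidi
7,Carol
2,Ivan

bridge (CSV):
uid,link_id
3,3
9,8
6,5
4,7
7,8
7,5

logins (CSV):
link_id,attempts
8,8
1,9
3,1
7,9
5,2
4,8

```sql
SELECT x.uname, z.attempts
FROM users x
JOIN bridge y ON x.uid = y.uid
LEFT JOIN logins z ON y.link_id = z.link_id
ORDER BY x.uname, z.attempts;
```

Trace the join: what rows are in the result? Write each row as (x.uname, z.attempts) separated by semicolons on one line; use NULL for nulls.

Joins associate left-to-right: users INNER JOIN bridge on uid gives 4 intermediate row(s).
Then LEFT JOIN `logins z` on link_id: each of those 4 rows is kept; rows whose y.link_id has no match in z get NULL for z's columns.

(Carol, 2); (Carol, 8); (Heidi, 9); (Nora, 2)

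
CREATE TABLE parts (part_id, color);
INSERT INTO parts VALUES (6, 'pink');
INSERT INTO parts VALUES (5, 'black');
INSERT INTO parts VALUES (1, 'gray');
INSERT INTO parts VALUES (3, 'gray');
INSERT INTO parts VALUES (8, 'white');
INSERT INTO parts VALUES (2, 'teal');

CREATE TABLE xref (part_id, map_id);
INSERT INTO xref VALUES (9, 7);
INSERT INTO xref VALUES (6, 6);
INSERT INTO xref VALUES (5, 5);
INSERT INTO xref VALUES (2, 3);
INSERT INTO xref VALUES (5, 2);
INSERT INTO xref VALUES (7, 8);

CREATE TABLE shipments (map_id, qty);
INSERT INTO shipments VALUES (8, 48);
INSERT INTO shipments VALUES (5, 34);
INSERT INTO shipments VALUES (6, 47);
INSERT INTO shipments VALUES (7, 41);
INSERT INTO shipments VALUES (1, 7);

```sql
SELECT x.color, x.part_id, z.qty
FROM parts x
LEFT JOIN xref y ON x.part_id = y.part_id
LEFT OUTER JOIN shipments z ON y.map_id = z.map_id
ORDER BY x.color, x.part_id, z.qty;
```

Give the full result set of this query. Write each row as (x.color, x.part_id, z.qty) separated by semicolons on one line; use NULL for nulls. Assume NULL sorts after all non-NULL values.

(black, 5, 34); (black, 5, NULL); (gray, 1, NULL); (gray, 3, NULL); (pink, 6, 47); (teal, 2, NULL); (white, 8, NULL)

Step 1 — x LEFT JOIN y on part_id → 7 row(s).
Then LEFT JOIN `shipments z` on map_id: each of those 7 rows is kept; rows whose y.map_id has no match in z get NULL for z's columns.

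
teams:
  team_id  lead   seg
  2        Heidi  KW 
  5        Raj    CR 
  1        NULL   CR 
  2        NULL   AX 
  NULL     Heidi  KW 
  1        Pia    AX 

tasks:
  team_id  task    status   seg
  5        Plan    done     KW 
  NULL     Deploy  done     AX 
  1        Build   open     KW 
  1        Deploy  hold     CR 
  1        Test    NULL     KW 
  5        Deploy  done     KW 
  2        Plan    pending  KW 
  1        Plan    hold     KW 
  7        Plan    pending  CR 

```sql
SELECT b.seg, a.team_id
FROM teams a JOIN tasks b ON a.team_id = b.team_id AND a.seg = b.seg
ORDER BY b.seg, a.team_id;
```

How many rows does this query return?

INNER JOIN keeps only pairs where the ON condition holds.
Matching on a.team_id = b.team_id AND a.seg = b.seg. A NULL in a compared column never satisfies the condition.
- a[0] team_id=2, seg=KW → 1 match(es) in b → 1 row(s).
- a[1] team_id=5, seg=CR → no match; dropped.
- a[2] team_id=1, seg=CR → 1 match(es) in b → 1 row(s).
- a[3] team_id=2, seg=AX → no match; dropped.
- a[4] team_id=NULL, seg=KW → no match; dropped.
- a[5] team_id=1, seg=AX → no match; dropped.
Total: 2 rows.

2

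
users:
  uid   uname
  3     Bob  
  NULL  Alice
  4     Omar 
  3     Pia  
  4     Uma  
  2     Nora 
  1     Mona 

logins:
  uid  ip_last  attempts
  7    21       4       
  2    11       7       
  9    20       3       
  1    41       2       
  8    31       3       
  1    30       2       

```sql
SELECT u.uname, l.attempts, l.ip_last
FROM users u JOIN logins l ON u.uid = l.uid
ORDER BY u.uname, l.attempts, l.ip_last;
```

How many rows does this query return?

3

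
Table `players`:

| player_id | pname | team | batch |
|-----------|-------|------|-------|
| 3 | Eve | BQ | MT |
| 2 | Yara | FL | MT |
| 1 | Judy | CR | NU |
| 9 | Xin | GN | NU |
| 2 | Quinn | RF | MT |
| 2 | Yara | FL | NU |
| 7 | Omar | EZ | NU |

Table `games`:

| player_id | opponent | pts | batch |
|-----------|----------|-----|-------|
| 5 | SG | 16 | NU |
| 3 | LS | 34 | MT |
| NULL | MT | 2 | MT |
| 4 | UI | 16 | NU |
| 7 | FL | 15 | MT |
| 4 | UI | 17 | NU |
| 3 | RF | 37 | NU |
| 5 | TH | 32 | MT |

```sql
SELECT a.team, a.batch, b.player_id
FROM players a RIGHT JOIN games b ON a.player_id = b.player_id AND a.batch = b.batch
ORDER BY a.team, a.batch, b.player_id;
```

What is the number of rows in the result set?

8

RIGHT JOIN keeps every row from `games`; unmatched rows get NULL for `players`'s columns.
Matching on a.player_id = b.player_id AND a.batch = b.batch. A NULL in a compared column never satisfies the condition.
- a row (player_id=3, batch=MT): matches 1 b row(s) → 1 output row(s).
- a row (player_id=2, batch=MT): no match.
- a row (player_id=1, batch=NU): no match.
- a row (player_id=9, batch=NU): no match.
- a row (player_id=2, batch=MT): no match.
- a row (player_id=2, batch=NU): no match.
- a row (player_id=7, batch=NU): no match.
- 7 b row(s) had no a match → kept, a columns NULL.
Total: 1 matched + 7 padded = 8 rows.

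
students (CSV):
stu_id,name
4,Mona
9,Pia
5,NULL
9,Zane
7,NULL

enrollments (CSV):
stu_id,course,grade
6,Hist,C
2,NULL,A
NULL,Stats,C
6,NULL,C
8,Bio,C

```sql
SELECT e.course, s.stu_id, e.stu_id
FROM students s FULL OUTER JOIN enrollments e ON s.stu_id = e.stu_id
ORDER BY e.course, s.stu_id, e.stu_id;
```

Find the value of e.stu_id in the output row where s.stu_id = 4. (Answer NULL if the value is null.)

FULL OUTER JOIN keeps every row from both sides; unmatched rows get NULL for the other side's columns.
Matching on s.stu_id = e.stu_id. A NULL in a compared column never satisfies the condition.
- s[0] stu_id=4 → no match; kept with NULLs on the e side.
- s[1] stu_id=9 → no match; kept with NULLs on the e side.
- s[2] stu_id=5 → no match; kept with NULLs on the e side.
- s[3] stu_id=9 → no match; kept with NULLs on the e side.
- s[4] stu_id=7 → no match; kept with NULLs on the e side.
- 5 row(s) from e found no s partner → padded with NULL.

NULL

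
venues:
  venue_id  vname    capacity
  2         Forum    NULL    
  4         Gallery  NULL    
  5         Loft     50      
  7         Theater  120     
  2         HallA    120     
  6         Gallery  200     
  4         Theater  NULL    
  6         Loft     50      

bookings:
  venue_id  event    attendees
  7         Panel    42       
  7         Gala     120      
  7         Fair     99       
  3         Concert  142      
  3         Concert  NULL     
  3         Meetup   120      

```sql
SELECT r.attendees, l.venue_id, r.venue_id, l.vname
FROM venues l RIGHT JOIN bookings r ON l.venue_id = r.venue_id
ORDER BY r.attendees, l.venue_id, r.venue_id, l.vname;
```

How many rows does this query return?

6

RIGHT JOIN keeps every row from `bookings`; unmatched rows get NULL for `venues`'s columns.
Matching on l.venue_id = r.venue_id.
- l row (venue_id=2): no match.
- l row (venue_id=4): no match.
- l row (venue_id=5): no match.
- l row (venue_id=7): matches 3 r row(s) → 3 output row(s).
- l row (venue_id=2): no match.
- l row (venue_id=6): no match.
- l row (venue_id=4): no match.
- l row (venue_id=6): no match.
- 3 r row(s) had no l match → kept, l columns NULL.
Total: 3 matched + 3 padded = 6 rows.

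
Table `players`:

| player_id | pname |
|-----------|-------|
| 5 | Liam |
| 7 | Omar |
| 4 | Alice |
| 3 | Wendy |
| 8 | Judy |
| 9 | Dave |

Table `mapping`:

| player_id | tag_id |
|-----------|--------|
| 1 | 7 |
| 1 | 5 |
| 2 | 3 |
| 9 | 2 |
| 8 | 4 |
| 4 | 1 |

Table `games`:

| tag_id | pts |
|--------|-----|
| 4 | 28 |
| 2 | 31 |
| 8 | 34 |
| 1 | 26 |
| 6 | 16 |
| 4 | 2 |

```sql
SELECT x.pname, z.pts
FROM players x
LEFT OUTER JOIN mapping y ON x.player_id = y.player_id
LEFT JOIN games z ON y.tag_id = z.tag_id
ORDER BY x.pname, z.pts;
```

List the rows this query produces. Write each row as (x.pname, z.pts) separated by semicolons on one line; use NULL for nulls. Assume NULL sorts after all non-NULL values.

(Alice, 26); (Dave, 31); (Judy, 2); (Judy, 28); (Liam, NULL); (Omar, NULL); (Wendy, NULL)

Joins associate left-to-right: players LEFT JOIN mapping on player_id gives 6 intermediate row(s).
Then LEFT JOIN `games z` on tag_id: each of those 6 rows is kept; rows whose y.tag_id has no match in z get NULL for z's columns.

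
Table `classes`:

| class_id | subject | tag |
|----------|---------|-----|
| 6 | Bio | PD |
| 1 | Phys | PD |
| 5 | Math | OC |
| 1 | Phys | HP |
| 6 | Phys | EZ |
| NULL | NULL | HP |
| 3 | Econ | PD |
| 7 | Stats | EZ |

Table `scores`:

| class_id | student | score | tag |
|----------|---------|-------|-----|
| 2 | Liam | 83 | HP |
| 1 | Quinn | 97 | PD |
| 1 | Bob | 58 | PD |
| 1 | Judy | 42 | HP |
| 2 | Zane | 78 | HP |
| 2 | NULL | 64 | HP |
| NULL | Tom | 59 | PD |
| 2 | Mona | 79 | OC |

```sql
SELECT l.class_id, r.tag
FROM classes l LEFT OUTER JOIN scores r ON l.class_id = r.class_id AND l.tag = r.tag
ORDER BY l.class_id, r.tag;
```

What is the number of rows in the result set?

LEFT JOIN keeps every row from `classes`; unmatched rows get NULL for `scores`'s columns.
Matching on l.class_id = r.class_id AND l.tag = r.tag. A NULL in a compared column never satisfies the condition.
Matched pairs: 3; unmatched l rows kept: 6.
Total: 3 matched + 6 padded = 9 rows.

9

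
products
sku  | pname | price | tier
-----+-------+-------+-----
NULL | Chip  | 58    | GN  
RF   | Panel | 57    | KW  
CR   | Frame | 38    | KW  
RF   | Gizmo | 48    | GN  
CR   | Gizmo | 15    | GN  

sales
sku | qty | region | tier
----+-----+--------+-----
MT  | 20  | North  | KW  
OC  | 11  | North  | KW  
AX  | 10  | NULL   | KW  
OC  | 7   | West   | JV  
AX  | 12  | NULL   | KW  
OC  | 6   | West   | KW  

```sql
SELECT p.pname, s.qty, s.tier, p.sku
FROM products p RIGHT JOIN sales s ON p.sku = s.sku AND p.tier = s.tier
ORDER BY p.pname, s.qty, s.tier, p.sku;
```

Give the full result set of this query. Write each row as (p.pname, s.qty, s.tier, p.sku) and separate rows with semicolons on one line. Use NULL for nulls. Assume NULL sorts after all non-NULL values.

(NULL, 6, KW, NULL); (NULL, 7, JV, NULL); (NULL, 10, KW, NULL); (NULL, 11, KW, NULL); (NULL, 12, KW, NULL); (NULL, 20, KW, NULL)

RIGHT JOIN keeps every row from `sales`; unmatched rows get NULL for `products`'s columns.
Matching on p.sku = s.sku AND p.tier = s.tier. A NULL in a compared column never satisfies the condition.
- p[0] sku=NULL, tier=GN → no match.
- p[1] sku=RF, tier=KW → no match.
- p[2] sku=CR, tier=KW → no match.
- p[3] sku=RF, tier=GN → no match.
- p[4] sku=CR, tier=GN → no match.
- 6 row(s) from s found no p partner → padded with NULL.
After projecting and ordering:
p.pname | s.qty | s.tier | p.sku
NULL | 6 | KW | NULL
NULL | 7 | JV | NULL
NULL | 10 | KW | NULL
NULL | 11 | KW | NULL
NULL | 12 | KW | NULL
NULL | 20 | KW | NULL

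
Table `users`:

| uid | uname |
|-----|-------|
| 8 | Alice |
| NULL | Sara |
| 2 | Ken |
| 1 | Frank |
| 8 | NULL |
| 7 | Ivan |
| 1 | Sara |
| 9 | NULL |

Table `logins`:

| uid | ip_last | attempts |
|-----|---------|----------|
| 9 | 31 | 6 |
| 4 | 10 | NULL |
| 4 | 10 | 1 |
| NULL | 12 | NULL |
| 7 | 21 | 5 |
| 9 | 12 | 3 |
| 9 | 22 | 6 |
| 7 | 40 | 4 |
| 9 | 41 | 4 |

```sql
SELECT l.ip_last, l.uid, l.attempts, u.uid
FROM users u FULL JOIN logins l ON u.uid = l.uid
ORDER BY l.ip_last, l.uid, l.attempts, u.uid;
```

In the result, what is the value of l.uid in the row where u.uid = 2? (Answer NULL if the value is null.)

NULL

FULL OUTER JOIN keeps every row from both sides; unmatched rows get NULL for the other side's columns.
Matching on u.uid = l.uid. A NULL in a compared column never satisfies the condition.
Matched pairs: 6; unmatched u rows kept: 6; unmatched l rows kept: 3.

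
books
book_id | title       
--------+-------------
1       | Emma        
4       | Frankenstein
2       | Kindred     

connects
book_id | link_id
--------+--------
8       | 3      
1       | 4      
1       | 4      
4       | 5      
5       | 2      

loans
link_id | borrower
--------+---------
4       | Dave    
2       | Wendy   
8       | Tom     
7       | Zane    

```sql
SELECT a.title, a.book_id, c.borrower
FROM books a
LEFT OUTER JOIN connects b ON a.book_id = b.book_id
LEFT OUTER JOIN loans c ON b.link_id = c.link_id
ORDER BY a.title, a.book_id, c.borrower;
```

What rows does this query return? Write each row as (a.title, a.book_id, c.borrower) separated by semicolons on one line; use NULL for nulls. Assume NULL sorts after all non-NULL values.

(Emma, 1, Dave); (Emma, 1, Dave); (Frankenstein, 4, NULL); (Kindred, 2, NULL)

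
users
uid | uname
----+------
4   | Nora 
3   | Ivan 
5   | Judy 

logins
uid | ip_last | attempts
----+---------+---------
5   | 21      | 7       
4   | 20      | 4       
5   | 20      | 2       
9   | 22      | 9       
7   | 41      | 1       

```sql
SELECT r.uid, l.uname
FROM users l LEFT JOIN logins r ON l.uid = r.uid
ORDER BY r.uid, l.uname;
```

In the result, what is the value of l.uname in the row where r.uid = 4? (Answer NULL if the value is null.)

Nora

LEFT JOIN keeps every row from `users`; unmatched rows get NULL for `logins`'s columns.
Matching on l.uid = r.uid.
- l row (uid=4): matches 1 r row(s) → 1 output row(s).
- l row (uid=3): no match → kept, r columns NULL.
- l row (uid=5): matches 2 r row(s) → 2 output row(s).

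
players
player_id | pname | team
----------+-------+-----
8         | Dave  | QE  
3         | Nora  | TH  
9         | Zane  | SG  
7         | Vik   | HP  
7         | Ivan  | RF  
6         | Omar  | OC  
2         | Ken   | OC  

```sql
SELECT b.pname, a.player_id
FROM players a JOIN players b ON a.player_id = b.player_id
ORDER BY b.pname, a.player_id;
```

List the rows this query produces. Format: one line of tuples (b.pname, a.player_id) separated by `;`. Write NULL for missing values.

(Dave, 8); (Ivan, 7); (Ivan, 7); (Ken, 2); (Nora, 3); (Omar, 6); (Vik, 7); (Vik, 7); (Zane, 9)

INNER JOIN keeps only pairs where the ON condition holds.
Matching on a.player_id = b.player_id.
- a row (player_id=8): matches 1 b row(s) → 1 output row(s).
- a row (player_id=3): matches 1 b row(s) → 1 output row(s).
- a row (player_id=9): matches 1 b row(s) → 1 output row(s).
- a row (player_id=7): matches 2 b row(s) → 2 output row(s).
- a row (player_id=7): matches 2 b row(s) → 2 output row(s).
- a row (player_id=6): matches 1 b row(s) → 1 output row(s).
- a row (player_id=2): matches 1 b row(s) → 1 output row(s).
After projecting and ordering:
b.pname | a.player_id
Dave | 8
Ivan | 7
Ivan | 7
Ken | 2
Nora | 3
Omar | 6
Vik | 7
Vik | 7
Zane | 9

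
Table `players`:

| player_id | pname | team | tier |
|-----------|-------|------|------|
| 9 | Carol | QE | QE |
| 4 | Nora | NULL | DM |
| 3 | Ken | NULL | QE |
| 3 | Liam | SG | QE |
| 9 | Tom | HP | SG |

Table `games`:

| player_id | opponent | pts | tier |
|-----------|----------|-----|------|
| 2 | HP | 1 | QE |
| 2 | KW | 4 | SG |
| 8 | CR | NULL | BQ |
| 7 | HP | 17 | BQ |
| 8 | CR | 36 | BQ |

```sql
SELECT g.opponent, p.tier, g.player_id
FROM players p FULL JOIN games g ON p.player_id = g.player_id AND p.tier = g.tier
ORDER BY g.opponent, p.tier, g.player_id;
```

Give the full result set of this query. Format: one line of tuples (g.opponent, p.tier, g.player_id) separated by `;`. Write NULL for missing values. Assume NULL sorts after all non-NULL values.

FULL OUTER JOIN keeps every row from both sides; unmatched rows get NULL for the other side's columns.
Matching on p.player_id = g.player_id AND p.tier = g.tier.
- player_id=9, tier=QE: no g row matches, row kept with g columns NULL.
- player_id=4, tier=DM: no g row matches, row kept with g columns NULL.
- player_id=3, tier=QE: no g row matches, row kept with g columns NULL.
- player_id=3, tier=QE: no g row matches, row kept with g columns NULL.
- player_id=9, tier=SG: no g row matches, row kept with g columns NULL.
- plus 5 unmatched g row(s), each kept with NULL p columns.
After projecting and ordering:
g.opponent | p.tier | g.player_id
CR | NULL | 8
CR | NULL | 8
HP | NULL | 2
HP | NULL | 7
KW | NULL | 2
NULL | DM | NULL
NULL | QE | NULL
NULL | QE | NULL
NULL | QE | NULL
NULL | SG | NULL

(CR, NULL, 8); (CR, NULL, 8); (HP, NULL, 2); (HP, NULL, 7); (KW, NULL, 2); (NULL, DM, NULL); (NULL, QE, NULL); (NULL, QE, NULL); (NULL, QE, NULL); (NULL, SG, NULL)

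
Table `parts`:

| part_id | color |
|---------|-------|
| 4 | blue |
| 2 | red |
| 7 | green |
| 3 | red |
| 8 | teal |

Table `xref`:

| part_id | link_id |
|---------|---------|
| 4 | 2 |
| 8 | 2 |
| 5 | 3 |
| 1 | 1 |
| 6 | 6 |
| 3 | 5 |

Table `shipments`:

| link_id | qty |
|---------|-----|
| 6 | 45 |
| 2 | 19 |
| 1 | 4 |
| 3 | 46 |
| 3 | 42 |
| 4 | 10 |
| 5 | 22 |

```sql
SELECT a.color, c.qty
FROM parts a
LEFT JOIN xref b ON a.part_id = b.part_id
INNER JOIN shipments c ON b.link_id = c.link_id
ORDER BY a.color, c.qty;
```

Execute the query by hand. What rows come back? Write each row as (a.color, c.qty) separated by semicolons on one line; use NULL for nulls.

(blue, 19); (red, 22); (teal, 19)

Step 1 — a LEFT JOIN b on part_id → 5 row(s).
Then INNER JOIN `shipments c` on link_id: keep only rows whose b.link_id appears in c.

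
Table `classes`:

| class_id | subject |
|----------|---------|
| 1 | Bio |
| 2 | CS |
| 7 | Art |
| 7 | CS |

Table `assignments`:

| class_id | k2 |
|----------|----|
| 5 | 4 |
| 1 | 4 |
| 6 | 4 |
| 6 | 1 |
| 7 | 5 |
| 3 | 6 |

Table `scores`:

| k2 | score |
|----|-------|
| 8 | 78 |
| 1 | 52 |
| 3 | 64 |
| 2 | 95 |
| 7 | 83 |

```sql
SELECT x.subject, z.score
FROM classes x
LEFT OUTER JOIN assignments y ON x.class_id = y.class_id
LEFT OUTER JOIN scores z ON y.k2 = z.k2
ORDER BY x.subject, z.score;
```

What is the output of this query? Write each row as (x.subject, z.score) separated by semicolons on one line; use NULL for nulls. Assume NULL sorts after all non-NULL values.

(Art, NULL); (Bio, NULL); (CS, NULL); (CS, NULL)

Evaluate left to right. First `classes x LEFT JOIN assignments y` on class_id: 4 row(s).
Then LEFT JOIN `scores z` on k2: each of those 4 rows is kept; rows whose y.k2 has no match in z get NULL for z's columns.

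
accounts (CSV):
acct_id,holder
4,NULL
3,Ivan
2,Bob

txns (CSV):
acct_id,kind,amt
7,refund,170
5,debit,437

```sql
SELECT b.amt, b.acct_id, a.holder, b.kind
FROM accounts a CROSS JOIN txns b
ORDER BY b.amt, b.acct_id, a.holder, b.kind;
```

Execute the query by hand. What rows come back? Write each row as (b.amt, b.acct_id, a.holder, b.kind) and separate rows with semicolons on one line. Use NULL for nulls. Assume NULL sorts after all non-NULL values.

(170, 7, Bob, refund); (170, 7, Ivan, refund); (170, 7, NULL, refund); (437, 5, Bob, debit); (437, 5, Ivan, debit); (437, 5, NULL, debit)

CROSS JOIN pairs every row of `accounts` with every row of `txns`: 3 × 2 = 6 rows.
After projecting and ordering:
b.amt | b.acct_id | a.holder | b.kind
170 | 7 | Bob | refund
170 | 7 | Ivan | refund
170 | 7 | NULL | refund
437 | 5 | Bob | debit
437 | 5 | Ivan | debit
437 | 5 | NULL | debit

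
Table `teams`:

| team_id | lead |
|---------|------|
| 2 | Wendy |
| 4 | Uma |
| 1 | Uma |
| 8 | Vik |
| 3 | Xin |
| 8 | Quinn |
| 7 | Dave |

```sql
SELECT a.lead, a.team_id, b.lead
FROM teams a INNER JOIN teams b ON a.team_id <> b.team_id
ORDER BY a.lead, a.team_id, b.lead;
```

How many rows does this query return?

40

INNER JOIN keeps only pairs where the ON condition holds.
Matching on a.team_id <> b.team_id.
Matched pairs: 40.
Total: 40 rows.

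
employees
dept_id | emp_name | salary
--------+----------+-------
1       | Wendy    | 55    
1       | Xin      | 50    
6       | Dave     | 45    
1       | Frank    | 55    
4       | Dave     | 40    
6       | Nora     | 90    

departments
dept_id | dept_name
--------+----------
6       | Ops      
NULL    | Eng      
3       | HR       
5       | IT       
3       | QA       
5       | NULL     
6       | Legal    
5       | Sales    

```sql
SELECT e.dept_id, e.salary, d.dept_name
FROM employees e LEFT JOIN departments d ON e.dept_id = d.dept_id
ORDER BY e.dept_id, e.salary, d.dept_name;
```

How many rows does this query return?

LEFT JOIN keeps every row from `employees`; unmatched rows get NULL for `departments`'s columns.
Matching on e.dept_id = d.dept_id. A NULL in a compared column never satisfies the condition.
Matched pairs: 4; unmatched e rows kept: 4.
Total: 4 matched + 4 padded = 8 rows.

8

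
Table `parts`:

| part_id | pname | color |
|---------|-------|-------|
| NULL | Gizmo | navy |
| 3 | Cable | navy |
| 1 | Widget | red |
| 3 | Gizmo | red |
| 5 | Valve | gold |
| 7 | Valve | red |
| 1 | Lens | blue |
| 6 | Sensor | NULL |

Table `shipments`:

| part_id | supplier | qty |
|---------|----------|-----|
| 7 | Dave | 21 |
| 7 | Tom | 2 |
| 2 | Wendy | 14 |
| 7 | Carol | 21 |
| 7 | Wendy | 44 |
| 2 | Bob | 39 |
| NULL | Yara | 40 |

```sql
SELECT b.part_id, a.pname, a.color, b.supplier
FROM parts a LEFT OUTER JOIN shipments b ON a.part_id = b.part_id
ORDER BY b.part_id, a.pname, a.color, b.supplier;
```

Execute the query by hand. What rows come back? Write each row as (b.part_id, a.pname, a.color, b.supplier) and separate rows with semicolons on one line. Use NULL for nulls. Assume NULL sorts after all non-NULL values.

(7, Valve, red, Carol); (7, Valve, red, Dave); (7, Valve, red, Tom); (7, Valve, red, Wendy); (NULL, Cable, navy, NULL); (NULL, Gizmo, navy, NULL); (NULL, Gizmo, red, NULL); (NULL, Lens, blue, NULL); (NULL, Sensor, NULL, NULL); (NULL, Valve, gold, NULL); (NULL, Widget, red, NULL)

LEFT JOIN keeps every row from `parts`; unmatched rows get NULL for `shipments`'s columns.
Matching on a.part_id = b.part_id. A NULL in a compared column never satisfies the condition.
- a row (part_id=NULL): no match → kept, b columns NULL.
- a row (part_id=3): no match → kept, b columns NULL.
- a row (part_id=1): no match → kept, b columns NULL.
- a row (part_id=3): no match → kept, b columns NULL.
- a row (part_id=5): no match → kept, b columns NULL.
- a row (part_id=7): matches 4 b row(s) → 4 output row(s).
- a row (part_id=1): no match → kept, b columns NULL.
- a row (part_id=6): no match → kept, b columns NULL.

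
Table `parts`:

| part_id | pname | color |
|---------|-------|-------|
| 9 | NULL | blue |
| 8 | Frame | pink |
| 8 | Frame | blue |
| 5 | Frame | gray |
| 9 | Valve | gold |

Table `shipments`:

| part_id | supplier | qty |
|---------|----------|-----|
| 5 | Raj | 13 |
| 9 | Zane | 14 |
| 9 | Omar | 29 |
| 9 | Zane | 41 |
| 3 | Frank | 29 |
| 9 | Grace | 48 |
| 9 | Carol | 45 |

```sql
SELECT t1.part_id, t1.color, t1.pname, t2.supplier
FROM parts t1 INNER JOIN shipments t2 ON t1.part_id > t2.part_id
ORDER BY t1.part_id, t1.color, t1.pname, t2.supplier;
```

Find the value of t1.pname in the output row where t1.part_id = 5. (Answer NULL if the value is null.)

Frame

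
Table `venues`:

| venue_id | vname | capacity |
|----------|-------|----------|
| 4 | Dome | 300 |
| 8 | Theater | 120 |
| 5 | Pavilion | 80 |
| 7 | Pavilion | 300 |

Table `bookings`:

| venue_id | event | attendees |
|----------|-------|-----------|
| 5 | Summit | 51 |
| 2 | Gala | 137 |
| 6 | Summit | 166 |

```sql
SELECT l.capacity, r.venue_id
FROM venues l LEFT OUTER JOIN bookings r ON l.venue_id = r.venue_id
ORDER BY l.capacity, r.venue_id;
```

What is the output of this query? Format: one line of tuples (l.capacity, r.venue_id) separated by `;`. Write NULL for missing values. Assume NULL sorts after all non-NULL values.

(80, 5); (120, NULL); (300, NULL); (300, NULL)

LEFT JOIN keeps every row from `venues`; unmatched rows get NULL for `bookings`'s columns.
Matching on l.venue_id = r.venue_id.
- l (venue_id=4) has no partner → padded with NULL.
- l (venue_id=8) has no partner → padded with NULL.
- l (venue_id=5) pairs with 1 row(s) of r.
- l (venue_id=7) has no partner → padded with NULL.
After projecting and ordering:
l.capacity | r.venue_id
80 | 5
120 | NULL
300 | NULL
300 | NULL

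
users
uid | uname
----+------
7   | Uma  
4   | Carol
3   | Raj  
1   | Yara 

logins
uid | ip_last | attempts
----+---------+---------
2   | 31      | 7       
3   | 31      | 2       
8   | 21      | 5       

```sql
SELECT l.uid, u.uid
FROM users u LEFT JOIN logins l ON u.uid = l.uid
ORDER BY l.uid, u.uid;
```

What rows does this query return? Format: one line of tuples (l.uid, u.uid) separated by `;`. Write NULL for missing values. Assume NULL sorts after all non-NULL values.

LEFT JOIN keeps every row from `users`; unmatched rows get NULL for `logins`'s columns.
Matching on u.uid = l.uid.
- u (uid=7) has no partner → padded with NULL.
- u (uid=4) has no partner → padded with NULL.
- u (uid=3) pairs with 1 row(s) of l.
- u (uid=1) has no partner → padded with NULL.
After projecting and ordering:
l.uid | u.uid
3 | 3
NULL | 1
NULL | 4
NULL | 7

(3, 3); (NULL, 1); (NULL, 4); (NULL, 7)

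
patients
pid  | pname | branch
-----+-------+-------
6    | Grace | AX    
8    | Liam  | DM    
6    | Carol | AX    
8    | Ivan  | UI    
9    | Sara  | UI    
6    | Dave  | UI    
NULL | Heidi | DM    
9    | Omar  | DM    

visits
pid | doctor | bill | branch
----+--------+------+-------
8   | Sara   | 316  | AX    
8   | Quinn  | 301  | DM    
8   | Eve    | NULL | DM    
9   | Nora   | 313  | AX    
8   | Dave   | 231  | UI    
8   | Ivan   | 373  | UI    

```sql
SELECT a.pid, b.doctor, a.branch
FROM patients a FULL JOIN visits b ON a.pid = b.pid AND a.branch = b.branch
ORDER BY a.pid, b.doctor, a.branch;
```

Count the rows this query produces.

FULL OUTER JOIN keeps every row from both sides; unmatched rows get NULL for the other side's columns.
Matching on a.pid = b.pid AND a.branch = b.branch. A NULL in a compared column never satisfies the condition.
- a row (pid=6, branch=AX): no match → kept, b columns NULL.
- a row (pid=8, branch=DM): matches 2 b row(s) → 2 output row(s).
- a row (pid=6, branch=AX): no match → kept, b columns NULL.
- a row (pid=8, branch=UI): matches 2 b row(s) → 2 output row(s).
- a row (pid=9, branch=UI): no match → kept, b columns NULL.
- a row (pid=6, branch=UI): no match → kept, b columns NULL.
- a row (pid=NULL, branch=DM): no match → kept, b columns NULL.
- a row (pid=9, branch=DM): no match → kept, b columns NULL.
- plus 2 unmatched b row(s), each kept with NULL a columns.
Total: 4 matched + 8 padded = 12 rows.

12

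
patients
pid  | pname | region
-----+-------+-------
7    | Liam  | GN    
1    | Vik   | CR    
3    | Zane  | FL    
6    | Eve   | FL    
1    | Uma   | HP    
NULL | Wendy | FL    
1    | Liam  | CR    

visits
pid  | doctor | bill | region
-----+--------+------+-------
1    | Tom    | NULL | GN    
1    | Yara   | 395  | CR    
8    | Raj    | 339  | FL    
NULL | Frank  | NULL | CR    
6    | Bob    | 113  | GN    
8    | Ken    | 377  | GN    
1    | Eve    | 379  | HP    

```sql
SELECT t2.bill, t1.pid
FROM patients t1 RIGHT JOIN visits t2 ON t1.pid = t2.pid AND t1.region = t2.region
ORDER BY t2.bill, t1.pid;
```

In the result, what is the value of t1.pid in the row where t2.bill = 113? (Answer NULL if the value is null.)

NULL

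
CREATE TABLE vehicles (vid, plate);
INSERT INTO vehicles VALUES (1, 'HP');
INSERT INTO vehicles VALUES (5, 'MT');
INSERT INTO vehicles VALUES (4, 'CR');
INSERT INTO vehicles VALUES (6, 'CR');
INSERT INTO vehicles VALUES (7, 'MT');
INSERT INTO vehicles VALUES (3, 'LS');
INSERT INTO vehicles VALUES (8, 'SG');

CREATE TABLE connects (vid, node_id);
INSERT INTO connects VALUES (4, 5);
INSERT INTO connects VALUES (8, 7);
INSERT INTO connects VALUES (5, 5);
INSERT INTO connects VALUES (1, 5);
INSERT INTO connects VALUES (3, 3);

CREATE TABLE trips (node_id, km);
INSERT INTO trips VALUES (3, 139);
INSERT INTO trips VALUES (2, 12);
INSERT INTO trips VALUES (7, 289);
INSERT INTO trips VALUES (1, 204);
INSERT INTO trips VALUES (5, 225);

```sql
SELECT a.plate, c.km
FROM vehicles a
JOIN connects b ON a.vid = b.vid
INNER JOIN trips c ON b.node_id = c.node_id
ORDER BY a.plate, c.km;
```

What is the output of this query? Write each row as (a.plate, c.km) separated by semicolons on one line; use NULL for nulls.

Evaluate left to right. First `vehicles a INNER JOIN connects b` on vid: 5 row(s).
Then INNER JOIN `trips c` on node_id: keep only rows whose b.node_id appears in c.

(CR, 225); (HP, 225); (LS, 139); (MT, 225); (SG, 289)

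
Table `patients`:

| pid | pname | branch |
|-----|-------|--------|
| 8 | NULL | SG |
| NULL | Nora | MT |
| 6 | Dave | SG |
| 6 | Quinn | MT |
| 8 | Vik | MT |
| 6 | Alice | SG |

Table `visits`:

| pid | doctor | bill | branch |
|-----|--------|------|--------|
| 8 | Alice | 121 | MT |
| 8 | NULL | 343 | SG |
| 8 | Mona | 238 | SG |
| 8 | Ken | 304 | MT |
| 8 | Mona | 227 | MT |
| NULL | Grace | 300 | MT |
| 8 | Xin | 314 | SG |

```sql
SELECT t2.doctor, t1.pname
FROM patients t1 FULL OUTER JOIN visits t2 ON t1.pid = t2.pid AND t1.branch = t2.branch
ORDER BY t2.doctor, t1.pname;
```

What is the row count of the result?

11

FULL OUTER JOIN keeps every row from both sides; unmatched rows get NULL for the other side's columns.
Matching on t1.pid = t2.pid AND t1.branch = t2.branch. A NULL in a compared column never satisfies the condition.
- t1 row (pid=8, branch=SG): matches 3 t2 row(s) → 3 output row(s).
- t1 row (pid=NULL, branch=MT): no match → kept, t2 columns NULL.
- t1 row (pid=6, branch=SG): no match → kept, t2 columns NULL.
- t1 row (pid=6, branch=MT): no match → kept, t2 columns NULL.
- t1 row (pid=8, branch=MT): matches 3 t2 row(s) → 3 output row(s).
- t1 row (pid=6, branch=SG): no match → kept, t2 columns NULL.
- plus 1 unmatched t2 row(s), each kept with NULL t1 columns.
Total: 6 matched + 5 padded = 11 rows.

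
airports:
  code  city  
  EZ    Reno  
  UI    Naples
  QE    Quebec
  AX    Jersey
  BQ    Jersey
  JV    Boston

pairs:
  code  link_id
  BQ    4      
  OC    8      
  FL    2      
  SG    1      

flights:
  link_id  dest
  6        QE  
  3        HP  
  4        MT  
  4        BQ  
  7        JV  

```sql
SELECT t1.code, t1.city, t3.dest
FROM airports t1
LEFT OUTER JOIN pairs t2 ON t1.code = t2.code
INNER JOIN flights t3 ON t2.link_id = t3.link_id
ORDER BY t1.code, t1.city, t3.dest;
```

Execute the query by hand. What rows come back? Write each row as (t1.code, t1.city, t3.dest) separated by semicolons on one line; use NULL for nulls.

(BQ, Jersey, BQ); (BQ, Jersey, MT)

Step 1 — t1 LEFT JOIN t2 on code → 6 row(s).
Then INNER JOIN `flights t3` on link_id: keep only rows whose t2.link_id appears in t3.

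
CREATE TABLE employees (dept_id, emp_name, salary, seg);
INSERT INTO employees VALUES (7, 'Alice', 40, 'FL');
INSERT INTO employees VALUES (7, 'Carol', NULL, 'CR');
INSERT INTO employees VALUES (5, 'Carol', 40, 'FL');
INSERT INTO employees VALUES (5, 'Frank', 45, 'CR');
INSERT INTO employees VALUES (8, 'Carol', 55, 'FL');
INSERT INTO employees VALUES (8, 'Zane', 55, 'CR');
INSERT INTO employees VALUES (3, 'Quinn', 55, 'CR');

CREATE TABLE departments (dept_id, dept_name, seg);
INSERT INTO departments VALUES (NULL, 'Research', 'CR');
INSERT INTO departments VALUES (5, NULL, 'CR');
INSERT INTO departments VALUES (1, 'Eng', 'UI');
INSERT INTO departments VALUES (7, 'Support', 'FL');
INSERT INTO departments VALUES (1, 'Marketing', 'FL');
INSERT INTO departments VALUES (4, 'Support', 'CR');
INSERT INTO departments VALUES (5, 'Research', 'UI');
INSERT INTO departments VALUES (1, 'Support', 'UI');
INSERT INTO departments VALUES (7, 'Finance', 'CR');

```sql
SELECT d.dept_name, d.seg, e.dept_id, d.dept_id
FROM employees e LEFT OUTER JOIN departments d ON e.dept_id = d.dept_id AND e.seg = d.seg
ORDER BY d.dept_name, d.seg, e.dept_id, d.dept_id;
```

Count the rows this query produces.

LEFT JOIN keeps every row from `employees`; unmatched rows get NULL for `departments`'s columns.
Matching on e.dept_id = d.dept_id AND e.seg = d.seg. A NULL in a compared column never satisfies the condition.
- e[0] dept_id=7, seg=FL → 1 match(es) in d → 1 row(s).
- e[1] dept_id=7, seg=CR → 1 match(es) in d → 1 row(s).
- e[2] dept_id=5, seg=FL → no match; kept with NULLs on the d side.
- e[3] dept_id=5, seg=CR → 1 match(es) in d → 1 row(s).
- e[4] dept_id=8, seg=FL → no match; kept with NULLs on the d side.
- e[5] dept_id=8, seg=CR → no match; kept with NULLs on the d side.
- e[6] dept_id=3, seg=CR → no match; kept with NULLs on the d side.
Total: 3 matched + 4 padded = 7 rows.

7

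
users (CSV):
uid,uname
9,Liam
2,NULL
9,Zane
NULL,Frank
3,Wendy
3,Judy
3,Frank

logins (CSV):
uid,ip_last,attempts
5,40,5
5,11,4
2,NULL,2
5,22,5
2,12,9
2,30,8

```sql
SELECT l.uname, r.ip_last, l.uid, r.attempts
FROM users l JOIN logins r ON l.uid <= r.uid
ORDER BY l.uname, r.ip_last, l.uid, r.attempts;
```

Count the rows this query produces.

15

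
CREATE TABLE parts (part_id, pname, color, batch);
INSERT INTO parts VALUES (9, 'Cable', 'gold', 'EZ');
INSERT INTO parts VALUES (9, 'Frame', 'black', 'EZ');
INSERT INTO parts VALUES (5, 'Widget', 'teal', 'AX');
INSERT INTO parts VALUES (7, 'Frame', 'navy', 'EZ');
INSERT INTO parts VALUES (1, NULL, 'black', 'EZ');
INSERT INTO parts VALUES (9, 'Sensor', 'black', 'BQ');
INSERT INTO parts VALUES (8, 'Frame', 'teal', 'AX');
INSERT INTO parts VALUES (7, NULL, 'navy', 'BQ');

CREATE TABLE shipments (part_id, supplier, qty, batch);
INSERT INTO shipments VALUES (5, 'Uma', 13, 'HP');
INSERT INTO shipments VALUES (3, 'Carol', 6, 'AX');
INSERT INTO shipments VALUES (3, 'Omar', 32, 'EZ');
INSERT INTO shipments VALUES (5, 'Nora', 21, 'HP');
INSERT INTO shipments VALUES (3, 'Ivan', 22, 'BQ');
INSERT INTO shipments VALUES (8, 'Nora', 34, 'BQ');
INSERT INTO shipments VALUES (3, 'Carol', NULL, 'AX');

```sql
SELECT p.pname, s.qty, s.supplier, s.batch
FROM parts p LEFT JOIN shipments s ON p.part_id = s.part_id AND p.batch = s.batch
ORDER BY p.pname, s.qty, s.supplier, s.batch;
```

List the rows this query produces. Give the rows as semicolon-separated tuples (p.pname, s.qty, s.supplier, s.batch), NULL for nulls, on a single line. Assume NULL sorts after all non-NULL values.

(Cable, NULL, NULL, NULL); (Frame, NULL, NULL, NULL); (Frame, NULL, NULL, NULL); (Frame, NULL, NULL, NULL); (Sensor, NULL, NULL, NULL); (Widget, NULL, NULL, NULL); (NULL, NULL, NULL, NULL); (NULL, NULL, NULL, NULL)

LEFT JOIN keeps every row from `parts`; unmatched rows get NULL for `shipments`'s columns.
Matching on p.part_id = s.part_id AND p.batch = s.batch.
- p[0] part_id=9, batch=EZ → no match; kept with NULLs on the s side.
- p[1] part_id=9, batch=EZ → no match; kept with NULLs on the s side.
- p[2] part_id=5, batch=AX → no match; kept with NULLs on the s side.
- p[3] part_id=7, batch=EZ → no match; kept with NULLs on the s side.
- p[4] part_id=1, batch=EZ → no match; kept with NULLs on the s side.
- p[5] part_id=9, batch=BQ → no match; kept with NULLs on the s side.
- p[6] part_id=8, batch=AX → no match; kept with NULLs on the s side.
- p[7] part_id=7, batch=BQ → no match; kept with NULLs on the s side.
After projecting and ordering:
p.pname | s.qty | s.supplier | s.batch
Cable | NULL | NULL | NULL
Frame | NULL | NULL | NULL
Frame | NULL | NULL | NULL
Frame | NULL | NULL | NULL
Sensor | NULL | NULL | NULL
Widget | NULL | NULL | NULL
NULL | NULL | NULL | NULL
NULL | NULL | NULL | NULL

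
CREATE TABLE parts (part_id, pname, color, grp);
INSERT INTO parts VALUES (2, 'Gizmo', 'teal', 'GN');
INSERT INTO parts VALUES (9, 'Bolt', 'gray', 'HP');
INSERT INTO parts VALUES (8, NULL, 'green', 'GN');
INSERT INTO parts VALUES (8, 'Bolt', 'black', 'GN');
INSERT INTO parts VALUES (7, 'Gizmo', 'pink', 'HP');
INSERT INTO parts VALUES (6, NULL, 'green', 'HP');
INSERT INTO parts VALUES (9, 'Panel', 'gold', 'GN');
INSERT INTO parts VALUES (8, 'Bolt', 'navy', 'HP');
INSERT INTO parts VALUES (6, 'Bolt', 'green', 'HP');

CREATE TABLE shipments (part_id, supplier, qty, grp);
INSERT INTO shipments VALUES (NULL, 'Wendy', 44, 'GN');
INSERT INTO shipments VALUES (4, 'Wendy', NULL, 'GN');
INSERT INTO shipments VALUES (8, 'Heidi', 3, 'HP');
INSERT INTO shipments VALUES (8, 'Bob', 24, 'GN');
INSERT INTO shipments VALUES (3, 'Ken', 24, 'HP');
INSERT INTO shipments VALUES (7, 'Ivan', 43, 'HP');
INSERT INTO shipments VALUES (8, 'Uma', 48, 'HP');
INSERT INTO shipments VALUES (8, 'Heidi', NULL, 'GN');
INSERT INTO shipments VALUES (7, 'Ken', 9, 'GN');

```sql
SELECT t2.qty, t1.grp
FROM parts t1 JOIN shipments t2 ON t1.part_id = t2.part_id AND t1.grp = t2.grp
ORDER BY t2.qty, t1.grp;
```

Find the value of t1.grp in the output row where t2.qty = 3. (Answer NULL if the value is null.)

HP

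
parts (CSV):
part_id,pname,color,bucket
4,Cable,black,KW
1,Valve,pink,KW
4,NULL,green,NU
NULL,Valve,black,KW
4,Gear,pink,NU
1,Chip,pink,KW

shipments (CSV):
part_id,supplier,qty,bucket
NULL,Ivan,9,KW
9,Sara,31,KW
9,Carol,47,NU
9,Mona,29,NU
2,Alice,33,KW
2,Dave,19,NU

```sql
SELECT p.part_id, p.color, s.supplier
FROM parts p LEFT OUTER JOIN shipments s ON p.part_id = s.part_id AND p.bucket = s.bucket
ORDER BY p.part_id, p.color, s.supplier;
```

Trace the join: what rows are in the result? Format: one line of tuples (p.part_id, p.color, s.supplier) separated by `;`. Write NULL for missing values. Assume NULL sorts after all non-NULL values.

LEFT JOIN keeps every row from `parts`; unmatched rows get NULL for `shipments`'s columns.
Matching on p.part_id = s.part_id AND p.bucket = s.bucket. A NULL in a compared column never satisfies the condition.
- p[0] part_id=4, bucket=KW → no match; kept with NULLs on the s side.
- p[1] part_id=1, bucket=KW → no match; kept with NULLs on the s side.
- p[2] part_id=4, bucket=NU → no match; kept with NULLs on the s side.
- p[3] part_id=NULL, bucket=KW → no match; kept with NULLs on the s side.
- p[4] part_id=4, bucket=NU → no match; kept with NULLs on the s side.
- p[5] part_id=1, bucket=KW → no match; kept with NULLs on the s side.
After projecting and ordering:
p.part_id | p.color | s.supplier
1 | pink | NULL
1 | pink | NULL
4 | black | NULL
4 | green | NULL
4 | pink | NULL
NULL | black | NULL

(1, pink, NULL); (1, pink, NULL); (4, black, NULL); (4, green, NULL); (4, pink, NULL); (NULL, black, NULL)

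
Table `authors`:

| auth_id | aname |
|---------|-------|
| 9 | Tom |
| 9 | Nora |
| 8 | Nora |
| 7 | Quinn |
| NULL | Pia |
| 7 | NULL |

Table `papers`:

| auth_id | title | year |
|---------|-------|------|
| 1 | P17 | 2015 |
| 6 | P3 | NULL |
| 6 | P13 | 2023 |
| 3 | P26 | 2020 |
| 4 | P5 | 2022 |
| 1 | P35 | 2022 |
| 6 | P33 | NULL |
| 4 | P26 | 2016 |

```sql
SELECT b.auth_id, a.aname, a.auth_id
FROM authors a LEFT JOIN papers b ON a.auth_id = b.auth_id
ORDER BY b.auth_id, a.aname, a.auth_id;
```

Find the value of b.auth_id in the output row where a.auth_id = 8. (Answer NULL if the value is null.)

LEFT JOIN keeps every row from `authors`; unmatched rows get NULL for `papers`'s columns.
Matching on a.auth_id = b.auth_id. A NULL in a compared column never satisfies the condition.
Matched pairs: 0; unmatched a rows kept: 6.

NULL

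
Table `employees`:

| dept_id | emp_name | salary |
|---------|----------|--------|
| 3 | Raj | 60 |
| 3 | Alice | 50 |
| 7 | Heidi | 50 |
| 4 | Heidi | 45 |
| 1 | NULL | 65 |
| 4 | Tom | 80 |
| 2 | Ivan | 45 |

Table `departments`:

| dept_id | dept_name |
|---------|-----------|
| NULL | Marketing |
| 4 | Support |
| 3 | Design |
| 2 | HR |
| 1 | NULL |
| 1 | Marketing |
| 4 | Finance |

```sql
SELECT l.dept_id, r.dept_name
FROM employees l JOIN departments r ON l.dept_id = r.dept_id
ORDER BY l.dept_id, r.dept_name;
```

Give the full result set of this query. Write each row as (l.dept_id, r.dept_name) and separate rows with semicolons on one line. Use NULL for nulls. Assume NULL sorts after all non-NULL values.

(1, Marketing); (1, NULL); (2, HR); (3, Design); (3, Design); (4, Finance); (4, Finance); (4, Support); (4, Support)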